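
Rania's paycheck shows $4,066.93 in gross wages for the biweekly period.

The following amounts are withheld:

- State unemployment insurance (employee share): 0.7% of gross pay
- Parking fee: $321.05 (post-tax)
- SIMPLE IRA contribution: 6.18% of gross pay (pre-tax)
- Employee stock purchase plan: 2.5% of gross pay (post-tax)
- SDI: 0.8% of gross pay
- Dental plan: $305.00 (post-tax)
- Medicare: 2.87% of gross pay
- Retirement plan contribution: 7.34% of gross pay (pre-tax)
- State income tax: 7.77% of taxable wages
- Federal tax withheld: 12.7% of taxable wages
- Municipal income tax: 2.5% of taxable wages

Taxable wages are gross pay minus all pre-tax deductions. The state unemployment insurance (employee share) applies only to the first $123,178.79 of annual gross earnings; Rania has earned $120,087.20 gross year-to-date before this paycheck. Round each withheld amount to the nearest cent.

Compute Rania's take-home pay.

$1,810.58

Retirement plan contribution: $4,066.93 × 0.0734 = $298.51
SIMPLE IRA contribution: $4,066.93 × 0.0618 = $251.34
Pre-tax total = $298.51 + $251.34 = $549.85
Taxable wages = $4,066.93 − $549.85 = $3,517.08
Municipal income tax: $3,517.08 × 0.025 = $87.93
State income tax: $3,517.08 × 0.0777 = $273.28
Federal tax withheld: $3,517.08 × 0.127 = $446.67
Medicare: $4,066.93 × 0.0287 = $116.72
State unemployment insurance (employee share): only $123,178.79 − $120,087.20 = $3,091.59 of this check is subject → $3,091.59 × 0.007 = $21.64
SDI: $4,066.93 × 0.008 = $32.54
Employee stock purchase plan: $4,066.93 × 0.025 = $101.67
Parking fee: $321.05
Dental plan: $305.00
Total deductions = $298.51 + $251.34 + $87.93 + $273.28 + $446.67 + $116.72 + $21.64 + $32.54 + $101.67 + $321.05 + $305.00 = $2,256.35
Net pay = $4,066.93 − $2,256.35 = $1,810.58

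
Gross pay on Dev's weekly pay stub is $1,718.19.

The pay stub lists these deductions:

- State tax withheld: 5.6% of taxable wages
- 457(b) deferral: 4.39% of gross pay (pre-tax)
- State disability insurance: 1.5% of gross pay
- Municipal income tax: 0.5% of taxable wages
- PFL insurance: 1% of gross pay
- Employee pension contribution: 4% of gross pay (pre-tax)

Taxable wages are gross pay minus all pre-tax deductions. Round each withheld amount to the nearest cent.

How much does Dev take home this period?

$1,435.06

457(b) deferral: $1,718.19 × 0.0439 = $75.43
Employee pension contribution: $1,718.19 × 0.04 = $68.73
Pre-tax total = $75.43 + $68.73 = $144.16
Taxable wages = $1,718.19 − $144.16 = $1,574.03
Municipal income tax: $1,574.03 × 0.005 = $7.87
State tax withheld: $1,574.03 × 0.056 = $88.15
PFL insurance: $1,718.19 × 0.01 = $17.18
State disability insurance: $1,718.19 × 0.015 = $25.77
Total deductions = $75.43 + $68.73 + $7.87 + $88.15 + $17.18 + $25.77 = $283.13
Net pay = $1,718.19 − $283.13 = $1,435.06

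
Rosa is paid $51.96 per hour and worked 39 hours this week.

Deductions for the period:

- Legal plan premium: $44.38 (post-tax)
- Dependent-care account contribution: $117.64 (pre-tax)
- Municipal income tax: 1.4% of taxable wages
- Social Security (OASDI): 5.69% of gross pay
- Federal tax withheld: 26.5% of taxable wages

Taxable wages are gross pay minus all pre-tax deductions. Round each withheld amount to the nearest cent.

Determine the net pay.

Gross pay: 39 × $51.96 = $2026.44
Dependent-care account contribution: $117.64
Taxable wages = $2026.44 − $117.64 = $1908.80
Federal tax withheld: $1908.80 × 0.265 = $505.83
Municipal income tax: $1908.80 × 0.014 = $26.72
Social Security (OASDI): $2026.44 × 0.0569 = $115.30
Legal plan premium: $44.38
Total deductions = $117.64 + $505.83 + $26.72 + $115.30 + $44.38 = $809.87
Net pay = $2026.44 − $809.87 = $1216.57

$1216.57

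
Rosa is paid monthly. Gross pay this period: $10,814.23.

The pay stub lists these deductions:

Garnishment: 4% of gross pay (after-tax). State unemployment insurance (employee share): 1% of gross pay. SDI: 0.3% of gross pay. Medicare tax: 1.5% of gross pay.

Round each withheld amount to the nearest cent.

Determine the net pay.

$10,078.87

SDI: $10,814.23 × 0.003 = $32.44
Medicare tax: $10,814.23 × 0.015 = $162.21
State unemployment insurance (employee share): $10,814.23 × 0.01 = $108.14
Garnishment: $10,814.23 × 0.04 = $432.57
Total deductions = $32.44 + $162.21 + $108.14 + $432.57 = $735.36
Net pay = $10,814.23 − $735.36 = $10,078.87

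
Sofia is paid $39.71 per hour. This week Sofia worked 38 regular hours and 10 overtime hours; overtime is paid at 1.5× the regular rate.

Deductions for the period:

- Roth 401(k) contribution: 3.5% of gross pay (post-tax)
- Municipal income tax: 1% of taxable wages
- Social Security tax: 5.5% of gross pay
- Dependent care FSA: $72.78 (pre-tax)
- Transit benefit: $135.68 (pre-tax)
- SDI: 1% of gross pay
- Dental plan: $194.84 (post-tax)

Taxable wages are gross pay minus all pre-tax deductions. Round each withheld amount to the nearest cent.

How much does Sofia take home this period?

$1471.91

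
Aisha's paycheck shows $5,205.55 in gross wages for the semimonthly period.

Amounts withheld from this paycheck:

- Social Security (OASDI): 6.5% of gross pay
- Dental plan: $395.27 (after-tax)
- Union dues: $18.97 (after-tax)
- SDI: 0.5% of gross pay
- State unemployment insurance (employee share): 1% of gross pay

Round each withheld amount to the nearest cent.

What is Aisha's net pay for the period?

$4,374.86

State unemployment insurance (employee share): $5,205.55 × 0.01 = $52.06
Social Security (OASDI): $5,205.55 × 0.065 = $338.36
SDI: $5,205.55 × 0.005 = $26.03
Dental plan: $395.27
Union dues: $18.97
Total deductions = $52.06 + $338.36 + $26.03 + $395.27 + $18.97 = $830.69
Net pay = $5,205.55 − $830.69 = $4,374.86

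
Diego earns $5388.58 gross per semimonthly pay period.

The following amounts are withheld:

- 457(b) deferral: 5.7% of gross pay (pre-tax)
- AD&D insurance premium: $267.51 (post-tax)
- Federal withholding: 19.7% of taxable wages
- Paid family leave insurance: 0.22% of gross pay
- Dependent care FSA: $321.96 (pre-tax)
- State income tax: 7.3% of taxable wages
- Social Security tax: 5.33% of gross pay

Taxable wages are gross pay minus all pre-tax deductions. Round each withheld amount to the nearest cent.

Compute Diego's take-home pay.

$2907.84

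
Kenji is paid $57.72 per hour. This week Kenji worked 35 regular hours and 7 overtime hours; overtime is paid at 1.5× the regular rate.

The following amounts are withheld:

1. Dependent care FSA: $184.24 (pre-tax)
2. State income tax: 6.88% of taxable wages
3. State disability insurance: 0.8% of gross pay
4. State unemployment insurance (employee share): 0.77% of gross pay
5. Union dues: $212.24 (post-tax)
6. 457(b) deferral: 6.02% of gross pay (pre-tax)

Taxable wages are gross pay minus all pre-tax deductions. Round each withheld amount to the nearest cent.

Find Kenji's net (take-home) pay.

$1,873.32

Regular pay: 35 × $57.72 = $2,020.20
Overtime pay: 7 × $57.72 × 1.5 = $606.06
Gross pay = $2,020.20 + $606.06 = $2,626.26
Dependent care FSA: $184.24
457(b) deferral: $2,626.26 × 0.0602 = $158.10
Pre-tax total = $184.24 + $158.10 = $342.34
Taxable wages = $2,626.26 − $342.34 = $2,283.92
State income tax: $2,283.92 × 0.0688 = $157.13
State unemployment insurance (employee share): $2,626.26 × 0.0077 = $20.22
State disability insurance: $2,626.26 × 0.008 = $21.01
Union dues: $212.24
Total deductions = $184.24 + $158.10 + $157.13 + $20.22 + $21.01 + $212.24 = $752.94
Net pay = $2,626.26 − $752.94 = $1,873.32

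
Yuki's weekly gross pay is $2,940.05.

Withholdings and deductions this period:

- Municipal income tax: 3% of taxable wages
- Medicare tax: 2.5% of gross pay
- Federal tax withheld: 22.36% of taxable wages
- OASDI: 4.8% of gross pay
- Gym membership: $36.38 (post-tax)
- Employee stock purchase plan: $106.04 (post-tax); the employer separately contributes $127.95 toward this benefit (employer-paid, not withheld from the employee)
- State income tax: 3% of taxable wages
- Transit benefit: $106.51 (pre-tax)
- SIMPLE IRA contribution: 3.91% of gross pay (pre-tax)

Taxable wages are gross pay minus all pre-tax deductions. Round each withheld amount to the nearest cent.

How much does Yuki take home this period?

SIMPLE IRA contribution: $2,940.05 × 0.0391 = $114.96
Transit benefit: $106.51
Pre-tax total = $114.96 + $106.51 = $221.47
Taxable wages = $2,940.05 − $221.47 = $2,718.58
Federal tax withheld: $2,718.58 × 0.2236 = $607.87
Municipal income tax: $2,718.58 × 0.03 = $81.56
State income tax: $2,718.58 × 0.03 = $81.56
Medicare tax: $2,940.05 × 0.025 = $73.50
OASDI: $2,940.05 × 0.048 = $141.12
Gym membership: $36.38
Employee stock purchase plan: $106.04
(Employer's $127.95 toward employee stock purchase plan is not withheld from the employee.)
Total deductions = $114.96 + $106.51 + $607.87 + $81.56 + $81.56 + $73.50 + $141.12 + $36.38 + $106.04 = $1,349.50
Net pay = $2,940.05 − $1,349.50 = $1,590.55

$1,590.55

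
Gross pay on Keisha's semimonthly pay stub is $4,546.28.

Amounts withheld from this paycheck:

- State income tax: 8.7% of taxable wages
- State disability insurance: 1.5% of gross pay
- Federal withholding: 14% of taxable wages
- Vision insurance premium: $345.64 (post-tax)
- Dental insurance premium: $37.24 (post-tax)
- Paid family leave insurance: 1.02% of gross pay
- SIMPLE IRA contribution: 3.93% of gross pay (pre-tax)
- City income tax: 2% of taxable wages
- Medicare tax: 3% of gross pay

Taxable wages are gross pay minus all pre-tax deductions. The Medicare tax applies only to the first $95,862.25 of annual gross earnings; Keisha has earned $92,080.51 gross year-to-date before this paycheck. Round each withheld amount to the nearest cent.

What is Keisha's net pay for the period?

$2,677.92

SIMPLE IRA contribution: $4,546.28 × 0.0393 = $178.67
Taxable wages = $4,546.28 − $178.67 = $4,367.61
Federal withholding: $4,367.61 × 0.14 = $611.47
State income tax: $4,367.61 × 0.087 = $379.98
City income tax: $4,367.61 × 0.02 = $87.35
Paid family leave insurance: $4,546.28 × 0.0102 = $46.37
State disability insurance: $4,546.28 × 0.015 = $68.19
Medicare tax: only $95,862.25 − $92,080.51 = $3,781.74 of this check is subject → $3,781.74 × 0.03 = $113.45
Vision insurance premium: $345.64
Dental insurance premium: $37.24
Total deductions = $178.67 + $611.47 + $379.98 + $87.35 + $46.37 + $68.19 + $113.45 + $345.64 + $37.24 = $1,868.36
Net pay = $4,546.28 − $1,868.36 = $2,677.92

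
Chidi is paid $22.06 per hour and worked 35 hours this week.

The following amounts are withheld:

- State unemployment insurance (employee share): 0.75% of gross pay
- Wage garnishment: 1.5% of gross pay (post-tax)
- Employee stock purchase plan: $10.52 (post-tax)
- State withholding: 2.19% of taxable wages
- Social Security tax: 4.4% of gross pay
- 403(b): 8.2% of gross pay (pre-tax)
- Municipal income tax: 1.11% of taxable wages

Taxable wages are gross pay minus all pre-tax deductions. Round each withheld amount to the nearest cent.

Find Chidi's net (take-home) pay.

Gross pay: 35 × $22.06 = $772.10
403(b): $772.10 × 0.082 = $63.31
Taxable wages = $772.10 − $63.31 = $708.79
State withholding: $708.79 × 0.0219 = $15.52
Municipal income tax: $708.79 × 0.0111 = $7.87
Social Security tax: $772.10 × 0.044 = $33.97
State unemployment insurance (employee share): $772.10 × 0.0075 = $5.79
Wage garnishment: $772.10 × 0.015 = $11.58
Employee stock purchase plan: $10.52
Total deductions = $63.31 + $15.52 + $7.87 + $33.97 + $5.79 + $11.58 + $10.52 = $148.56
Net pay = $772.10 − $148.56 = $623.54

$623.54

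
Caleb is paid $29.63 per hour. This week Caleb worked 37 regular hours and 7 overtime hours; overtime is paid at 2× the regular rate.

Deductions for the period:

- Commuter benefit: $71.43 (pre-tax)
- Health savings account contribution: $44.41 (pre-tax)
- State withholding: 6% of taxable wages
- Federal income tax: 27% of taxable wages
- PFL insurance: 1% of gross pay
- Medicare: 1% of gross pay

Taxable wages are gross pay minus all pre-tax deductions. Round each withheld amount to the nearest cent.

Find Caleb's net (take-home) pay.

$904.62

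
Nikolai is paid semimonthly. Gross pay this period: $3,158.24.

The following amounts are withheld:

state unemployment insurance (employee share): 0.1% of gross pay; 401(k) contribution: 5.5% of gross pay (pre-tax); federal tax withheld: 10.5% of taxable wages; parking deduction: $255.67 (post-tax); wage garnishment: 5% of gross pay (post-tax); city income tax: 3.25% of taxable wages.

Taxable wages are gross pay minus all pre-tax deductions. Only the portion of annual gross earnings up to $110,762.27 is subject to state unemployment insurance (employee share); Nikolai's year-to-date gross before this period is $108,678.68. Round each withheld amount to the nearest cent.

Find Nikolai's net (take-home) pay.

$2,158.50

401(k) contribution: $3,158.24 × 0.055 = $173.70
Taxable wages = $3,158.24 − $173.70 = $2,984.54
City income tax: $2,984.54 × 0.0325 = $97.00
Federal tax withheld: $2,984.54 × 0.105 = $313.38
State unemployment insurance (employee share): only $110,762.27 − $108,678.68 = $2,083.59 of this check is subject → $2,083.59 × 0.001 = $2.08
Parking deduction: $255.67
Wage garnishment: $3,158.24 × 0.05 = $157.91
Total deductions = $173.70 + $97.00 + $313.38 + $2.08 + $255.67 + $157.91 = $999.74
Net pay = $3,158.24 − $999.74 = $2,158.50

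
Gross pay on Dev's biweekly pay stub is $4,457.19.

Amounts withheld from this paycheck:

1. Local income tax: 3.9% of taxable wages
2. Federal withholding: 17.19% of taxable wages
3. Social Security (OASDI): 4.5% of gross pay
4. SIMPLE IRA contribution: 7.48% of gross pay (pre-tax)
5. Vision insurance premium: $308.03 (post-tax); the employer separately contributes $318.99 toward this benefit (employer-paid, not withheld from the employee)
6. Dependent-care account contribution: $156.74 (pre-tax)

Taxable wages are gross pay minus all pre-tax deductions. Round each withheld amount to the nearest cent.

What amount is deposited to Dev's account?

Dependent-care account contribution: $156.74
SIMPLE IRA contribution: $4,457.19 × 0.0748 = $333.40
Pre-tax total = $156.74 + $333.40 = $490.14
Taxable wages = $4,457.19 − $490.14 = $3,967.05
Local income tax: $3,967.05 × 0.039 = $154.71
Federal withholding: $3,967.05 × 0.1719 = $681.94
Social Security (OASDI): $4,457.19 × 0.045 = $200.57
Vision insurance premium: $308.03
(Employer's $318.99 toward vision insurance premium is not withheld from the employee.)
Total deductions = $156.74 + $333.40 + $154.71 + $681.94 + $200.57 + $308.03 = $1,835.39
Net pay = $4,457.19 − $1,835.39 = $2,621.80

$2,621.80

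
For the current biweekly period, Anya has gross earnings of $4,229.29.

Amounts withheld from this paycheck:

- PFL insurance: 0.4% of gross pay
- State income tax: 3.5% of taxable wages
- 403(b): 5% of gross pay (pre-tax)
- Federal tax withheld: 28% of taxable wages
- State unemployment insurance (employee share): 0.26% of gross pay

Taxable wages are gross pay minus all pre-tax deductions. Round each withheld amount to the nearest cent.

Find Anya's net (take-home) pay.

$2,724.30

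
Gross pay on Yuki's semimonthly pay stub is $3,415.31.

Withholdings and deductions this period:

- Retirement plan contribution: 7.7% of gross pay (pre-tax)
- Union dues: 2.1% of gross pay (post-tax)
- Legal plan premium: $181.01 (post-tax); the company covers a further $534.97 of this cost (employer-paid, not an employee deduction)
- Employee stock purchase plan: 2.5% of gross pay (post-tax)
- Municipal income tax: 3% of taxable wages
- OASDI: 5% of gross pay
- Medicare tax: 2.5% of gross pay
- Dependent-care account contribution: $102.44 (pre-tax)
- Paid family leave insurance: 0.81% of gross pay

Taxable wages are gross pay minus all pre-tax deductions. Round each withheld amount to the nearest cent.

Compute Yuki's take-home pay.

$2,336.47

Dependent-care account contribution: $102.44
Retirement plan contribution: $3,415.31 × 0.077 = $262.98
Pre-tax total = $102.44 + $262.98 = $365.42
Taxable wages = $3,415.31 − $365.42 = $3,049.89
Municipal income tax: $3,049.89 × 0.03 = $91.50
OASDI: $3,415.31 × 0.05 = $170.77
Paid family leave insurance: $3,415.31 × 0.0081 = $27.66
Medicare tax: $3,415.31 × 0.025 = $85.38
Employee stock purchase plan: $3,415.31 × 0.025 = $85.38
Union dues: $3,415.31 × 0.021 = $71.72
Legal plan premium: $181.01
(Employer's $534.97 toward legal plan premium is not withheld from the employee.)
Total deductions = $102.44 + $262.98 + $91.50 + $170.77 + $27.66 + $85.38 + $85.38 + $71.72 + $181.01 = $1,078.84
Net pay = $3,415.31 − $1,078.84 = $2,336.47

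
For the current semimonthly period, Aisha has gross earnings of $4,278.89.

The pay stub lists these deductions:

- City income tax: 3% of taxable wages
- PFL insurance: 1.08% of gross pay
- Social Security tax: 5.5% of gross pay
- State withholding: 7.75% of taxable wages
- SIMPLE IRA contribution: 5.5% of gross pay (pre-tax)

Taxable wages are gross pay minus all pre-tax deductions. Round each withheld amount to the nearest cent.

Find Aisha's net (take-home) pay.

$3,327.31

SIMPLE IRA contribution: $4,278.89 × 0.055 = $235.34
Taxable wages = $4,278.89 − $235.34 = $4,043.55
City income tax: $4,043.55 × 0.03 = $121.31
State withholding: $4,043.55 × 0.0775 = $313.38
PFL insurance: $4,278.89 × 0.0108 = $46.21
Social Security tax: $4,278.89 × 0.055 = $235.34
Total deductions = $235.34 + $121.31 + $313.38 + $46.21 + $235.34 = $951.58
Net pay = $4,278.89 − $951.58 = $3,327.31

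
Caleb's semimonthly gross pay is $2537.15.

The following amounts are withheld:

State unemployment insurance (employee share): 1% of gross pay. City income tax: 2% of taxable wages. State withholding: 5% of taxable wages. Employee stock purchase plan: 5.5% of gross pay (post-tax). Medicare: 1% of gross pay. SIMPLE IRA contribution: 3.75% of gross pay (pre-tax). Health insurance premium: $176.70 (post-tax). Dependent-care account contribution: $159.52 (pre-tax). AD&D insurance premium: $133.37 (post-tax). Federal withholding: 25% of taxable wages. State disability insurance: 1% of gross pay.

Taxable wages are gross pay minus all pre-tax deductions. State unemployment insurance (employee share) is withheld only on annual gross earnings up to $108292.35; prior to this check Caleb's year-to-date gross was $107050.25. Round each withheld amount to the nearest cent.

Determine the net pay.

$1039.33

Dependent-care account contribution: $159.52
SIMPLE IRA contribution: $2537.15 × 0.0375 = $95.14
Pre-tax total = $159.52 + $95.14 = $254.66
Taxable wages = $2537.15 − $254.66 = $2282.49
State withholding: $2282.49 × 0.05 = $114.12
City income tax: $2282.49 × 0.02 = $45.65
Federal withholding: $2282.49 × 0.25 = $570.62
State disability insurance: $2537.15 × 0.01 = $25.37
Medicare: $2537.15 × 0.01 = $25.37
State unemployment insurance (employee share): only $108292.35 − $107050.25 = $1242.10 of this check is subject → $1242.10 × 0.01 = $12.42
AD&D insurance premium: $133.37
Health insurance premium: $176.70
Employee stock purchase plan: $2537.15 × 0.055 = $139.54
Total deductions = $159.52 + $95.14 + $114.12 + $45.65 + $570.62 + $25.37 + $25.37 + $12.42 + $133.37 + $176.70 + $139.54 = $1497.82
Net pay = $2537.15 − $1497.82 = $1039.33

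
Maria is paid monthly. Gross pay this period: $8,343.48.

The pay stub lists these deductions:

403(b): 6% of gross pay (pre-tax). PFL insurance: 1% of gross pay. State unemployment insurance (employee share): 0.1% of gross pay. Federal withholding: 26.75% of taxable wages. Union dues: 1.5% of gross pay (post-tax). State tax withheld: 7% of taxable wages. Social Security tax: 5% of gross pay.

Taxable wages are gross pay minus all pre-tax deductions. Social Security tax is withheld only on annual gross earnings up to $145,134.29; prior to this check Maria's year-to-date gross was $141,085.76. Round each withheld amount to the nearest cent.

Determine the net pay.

$4,776.55

403(b): $8,343.48 × 0.06 = $500.61
Taxable wages = $8,343.48 − $500.61 = $7,842.87
Federal withholding: $7,842.87 × 0.2675 = $2,097.97
State tax withheld: $7,842.87 × 0.07 = $549.00
State unemployment insurance (employee share): $8,343.48 × 0.001 = $8.34
PFL insurance: $8,343.48 × 0.01 = $83.43
Social Security tax: only $145,134.29 − $141,085.76 = $4,048.53 of this check is subject → $4,048.53 × 0.05 = $202.43
Union dues: $8,343.48 × 0.015 = $125.15
Total deductions = $500.61 + $2,097.97 + $549.00 + $8.34 + $83.43 + $202.43 + $125.15 = $3,566.93
Net pay = $8,343.48 − $3,566.93 = $4,776.55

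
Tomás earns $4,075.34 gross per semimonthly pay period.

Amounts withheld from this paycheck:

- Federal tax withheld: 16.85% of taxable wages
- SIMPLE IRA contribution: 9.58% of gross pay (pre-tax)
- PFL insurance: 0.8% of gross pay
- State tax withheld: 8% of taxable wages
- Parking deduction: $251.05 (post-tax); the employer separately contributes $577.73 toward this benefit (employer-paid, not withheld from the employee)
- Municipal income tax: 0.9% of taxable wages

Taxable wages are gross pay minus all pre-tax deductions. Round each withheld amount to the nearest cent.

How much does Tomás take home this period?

$2,452.41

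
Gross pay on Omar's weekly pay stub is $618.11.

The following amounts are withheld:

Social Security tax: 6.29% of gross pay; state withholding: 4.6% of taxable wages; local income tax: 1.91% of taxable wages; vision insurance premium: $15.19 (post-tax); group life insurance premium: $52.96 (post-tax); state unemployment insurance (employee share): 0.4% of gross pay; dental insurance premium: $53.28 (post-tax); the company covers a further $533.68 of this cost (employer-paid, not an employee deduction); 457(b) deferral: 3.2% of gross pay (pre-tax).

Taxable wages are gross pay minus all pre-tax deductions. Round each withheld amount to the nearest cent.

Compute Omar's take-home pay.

$396.60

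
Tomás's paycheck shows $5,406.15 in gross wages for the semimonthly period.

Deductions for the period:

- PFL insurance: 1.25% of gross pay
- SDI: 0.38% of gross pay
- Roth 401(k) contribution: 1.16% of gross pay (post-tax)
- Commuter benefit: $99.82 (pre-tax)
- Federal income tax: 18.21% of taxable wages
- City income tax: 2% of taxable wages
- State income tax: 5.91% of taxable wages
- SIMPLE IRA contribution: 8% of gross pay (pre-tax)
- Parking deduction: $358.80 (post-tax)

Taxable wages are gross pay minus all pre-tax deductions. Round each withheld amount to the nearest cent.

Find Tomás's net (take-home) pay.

$3,091.16

SIMPLE IRA contribution: $5,406.15 × 0.08 = $432.49
Commuter benefit: $99.82
Pre-tax total = $432.49 + $99.82 = $532.31
Taxable wages = $5,406.15 − $532.31 = $4,873.84
State income tax: $4,873.84 × 0.0591 = $288.04
City income tax: $4,873.84 × 0.02 = $97.48
Federal income tax: $4,873.84 × 0.1821 = $887.53
SDI: $5,406.15 × 0.0038 = $20.54
PFL insurance: $5,406.15 × 0.0125 = $67.58
Parking deduction: $358.80
Roth 401(k) contribution: $5,406.15 × 0.0116 = $62.71
Total deductions = $432.49 + $99.82 + $288.04 + $97.48 + $887.53 + $20.54 + $67.58 + $358.80 + $62.71 = $2,314.99
Net pay = $5,406.15 − $2,314.99 = $3,091.16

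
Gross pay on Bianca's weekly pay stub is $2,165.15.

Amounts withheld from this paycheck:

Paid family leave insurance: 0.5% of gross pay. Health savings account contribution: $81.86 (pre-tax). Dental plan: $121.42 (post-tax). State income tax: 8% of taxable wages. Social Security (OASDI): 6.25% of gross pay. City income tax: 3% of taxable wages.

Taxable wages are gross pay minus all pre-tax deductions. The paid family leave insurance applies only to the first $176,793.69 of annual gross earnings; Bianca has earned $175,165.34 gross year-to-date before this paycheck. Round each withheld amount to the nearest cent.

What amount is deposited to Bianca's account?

Health savings account contribution: $81.86
Taxable wages = $2,165.15 − $81.86 = $2,083.29
State income tax: $2,083.29 × 0.08 = $166.66
City income tax: $2,083.29 × 0.03 = $62.50
Social Security (OASDI): $2,165.15 × 0.0625 = $135.32
Paid family leave insurance: only $176,793.69 − $175,165.34 = $1,628.35 of this check is subject → $1,628.35 × 0.005 = $8.14
Dental plan: $121.42
Total deductions = $81.86 + $166.66 + $62.50 + $135.32 + $8.14 + $121.42 = $575.90
Net pay = $2,165.15 − $575.90 = $1,589.25

$1,589.25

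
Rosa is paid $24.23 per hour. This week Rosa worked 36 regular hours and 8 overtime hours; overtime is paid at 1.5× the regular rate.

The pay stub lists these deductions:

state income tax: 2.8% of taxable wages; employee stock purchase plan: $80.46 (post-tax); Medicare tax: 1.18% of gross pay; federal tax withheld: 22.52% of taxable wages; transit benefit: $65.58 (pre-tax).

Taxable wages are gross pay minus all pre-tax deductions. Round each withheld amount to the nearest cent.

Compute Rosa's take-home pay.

Regular pay: 36 × $24.23 = $872.28
Overtime pay: 8 × $24.23 × 1.5 = $290.76
Gross pay = $872.28 + $290.76 = $1,163.04
Transit benefit: $65.58
Taxable wages = $1,163.04 − $65.58 = $1,097.46
State income tax: $1,097.46 × 0.028 = $30.73
Federal tax withheld: $1,097.46 × 0.2252 = $247.15
Medicare tax: $1,163.04 × 0.0118 = $13.72
Employee stock purchase plan: $80.46
Total deductions = $65.58 + $30.73 + $247.15 + $13.72 + $80.46 = $437.64
Net pay = $1,163.04 − $437.64 = $725.40

$725.40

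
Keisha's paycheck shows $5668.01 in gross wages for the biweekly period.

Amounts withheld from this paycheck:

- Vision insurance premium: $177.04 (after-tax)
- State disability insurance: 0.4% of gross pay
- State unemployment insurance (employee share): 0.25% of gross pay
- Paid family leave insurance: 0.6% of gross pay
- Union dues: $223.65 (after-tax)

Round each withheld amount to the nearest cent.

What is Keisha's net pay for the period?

$5196.47

Paid family leave insurance: $5668.01 × 0.006 = $34.01
State disability insurance: $5668.01 × 0.004 = $22.67
State unemployment insurance (employee share): $5668.01 × 0.0025 = $14.17
Vision insurance premium: $177.04
Union dues: $223.65
Total deductions = $34.01 + $22.67 + $14.17 + $177.04 + $223.65 = $471.54
Net pay = $5668.01 − $471.54 = $5196.47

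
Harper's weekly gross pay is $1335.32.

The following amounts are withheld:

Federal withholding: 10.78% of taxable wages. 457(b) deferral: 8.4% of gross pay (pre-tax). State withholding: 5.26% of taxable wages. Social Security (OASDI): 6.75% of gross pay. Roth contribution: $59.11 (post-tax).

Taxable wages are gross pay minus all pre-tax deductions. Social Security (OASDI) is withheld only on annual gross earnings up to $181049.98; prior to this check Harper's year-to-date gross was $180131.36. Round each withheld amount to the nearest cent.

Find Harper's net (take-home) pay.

$905.83

457(b) deferral: $1335.32 × 0.084 = $112.17
Taxable wages = $1335.32 − $112.17 = $1223.15
State withholding: $1223.15 × 0.0526 = $64.34
Federal withholding: $1223.15 × 0.1078 = $131.86
Social Security (OASDI): only $181049.98 − $180131.36 = $918.62 of this check is subject → $918.62 × 0.0675 = $62.01
Roth contribution: $59.11
Total deductions = $112.17 + $64.34 + $131.86 + $62.01 + $59.11 = $429.49
Net pay = $1335.32 − $429.49 = $905.83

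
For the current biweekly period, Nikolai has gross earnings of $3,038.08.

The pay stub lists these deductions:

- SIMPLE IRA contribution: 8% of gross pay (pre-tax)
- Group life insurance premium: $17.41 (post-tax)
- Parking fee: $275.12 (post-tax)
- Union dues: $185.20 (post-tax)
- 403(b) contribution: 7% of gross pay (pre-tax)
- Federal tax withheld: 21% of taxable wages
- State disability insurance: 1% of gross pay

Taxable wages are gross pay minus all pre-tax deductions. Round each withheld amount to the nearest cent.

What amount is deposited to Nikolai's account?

$1,531.95

SIMPLE IRA contribution: $3,038.08 × 0.08 = $243.05
403(b) contribution: $3,038.08 × 0.07 = $212.67
Pre-tax total = $243.05 + $212.67 = $455.72
Taxable wages = $3,038.08 − $455.72 = $2,582.36
Federal tax withheld: $2,582.36 × 0.21 = $542.30
State disability insurance: $3,038.08 × 0.01 = $30.38
Parking fee: $275.12
Group life insurance premium: $17.41
Union dues: $185.20
Total deductions = $243.05 + $212.67 + $542.30 + $30.38 + $275.12 + $17.41 + $185.20 = $1,506.13
Net pay = $3,038.08 − $1,506.13 = $1,531.95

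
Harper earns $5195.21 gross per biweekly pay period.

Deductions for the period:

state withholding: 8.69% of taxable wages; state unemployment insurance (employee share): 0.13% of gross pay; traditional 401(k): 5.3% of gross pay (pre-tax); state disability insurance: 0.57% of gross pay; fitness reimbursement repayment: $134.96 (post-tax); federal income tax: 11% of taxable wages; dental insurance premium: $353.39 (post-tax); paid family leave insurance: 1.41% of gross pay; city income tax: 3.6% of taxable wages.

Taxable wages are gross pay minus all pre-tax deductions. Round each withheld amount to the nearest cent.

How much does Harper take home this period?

Traditional 401(k): $5195.21 × 0.053 = $275.35
Taxable wages = $5195.21 − $275.35 = $4919.86
Federal income tax: $4919.86 × 0.11 = $541.18
State withholding: $4919.86 × 0.0869 = $427.54
City income tax: $4919.86 × 0.036 = $177.11
State unemployment insurance (employee share): $5195.21 × 0.0013 = $6.75
State disability insurance: $5195.21 × 0.0057 = $29.61
Paid family leave insurance: $5195.21 × 0.0141 = $73.25
Fitness reimbursement repayment: $134.96
Dental insurance premium: $353.39
Total deductions = $275.35 + $541.18 + $427.54 + $177.11 + $6.75 + $29.61 + $73.25 + $134.96 + $353.39 = $2019.14
Net pay = $5195.21 − $2019.14 = $3176.07

$3176.07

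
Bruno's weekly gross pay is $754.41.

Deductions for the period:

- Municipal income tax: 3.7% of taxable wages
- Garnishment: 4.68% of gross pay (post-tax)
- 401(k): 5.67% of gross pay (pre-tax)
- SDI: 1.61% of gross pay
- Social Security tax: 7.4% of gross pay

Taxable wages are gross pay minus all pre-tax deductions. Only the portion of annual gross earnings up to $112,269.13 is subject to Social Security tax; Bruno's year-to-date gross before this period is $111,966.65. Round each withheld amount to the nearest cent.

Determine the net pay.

401(k): $754.41 × 0.0567 = $42.78
Taxable wages = $754.41 − $42.78 = $711.63
Municipal income tax: $711.63 × 0.037 = $26.33
SDI: $754.41 × 0.0161 = $12.15
Social Security tax: only $112,269.13 − $111,966.65 = $302.48 of this check is subject → $302.48 × 0.074 = $22.38
Garnishment: $754.41 × 0.0468 = $35.31
Total deductions = $42.78 + $26.33 + $12.15 + $22.38 + $35.31 = $138.95
Net pay = $754.41 − $138.95 = $615.46

$615.46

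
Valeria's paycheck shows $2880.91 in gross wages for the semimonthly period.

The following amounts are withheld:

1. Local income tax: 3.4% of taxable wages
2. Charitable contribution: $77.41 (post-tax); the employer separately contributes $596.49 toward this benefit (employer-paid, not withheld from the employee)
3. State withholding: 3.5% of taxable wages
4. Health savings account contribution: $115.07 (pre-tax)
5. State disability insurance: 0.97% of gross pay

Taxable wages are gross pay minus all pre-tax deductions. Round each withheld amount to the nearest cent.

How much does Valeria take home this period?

$2469.65

Health savings account contribution: $115.07
Taxable wages = $2880.91 − $115.07 = $2765.84
State withholding: $2765.84 × 0.035 = $96.80
Local income tax: $2765.84 × 0.034 = $94.04
State disability insurance: $2880.91 × 0.0097 = $27.94
Charitable contribution: $77.41
(Employer's $596.49 toward charitable contribution is not withheld from the employee.)
Total deductions = $115.07 + $96.80 + $94.04 + $27.94 + $77.41 = $411.26
Net pay = $2880.91 − $411.26 = $2469.65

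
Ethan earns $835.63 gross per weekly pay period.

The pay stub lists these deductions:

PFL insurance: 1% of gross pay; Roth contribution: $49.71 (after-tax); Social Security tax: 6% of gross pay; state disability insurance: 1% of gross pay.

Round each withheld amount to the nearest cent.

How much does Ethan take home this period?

State disability insurance: $835.63 × 0.01 = $8.36
Social Security tax: $835.63 × 0.06 = $50.14
PFL insurance: $835.63 × 0.01 = $8.36
Roth contribution: $49.71
Total deductions = $8.36 + $50.14 + $8.36 + $49.71 = $116.57
Net pay = $835.63 − $116.57 = $719.06

$719.06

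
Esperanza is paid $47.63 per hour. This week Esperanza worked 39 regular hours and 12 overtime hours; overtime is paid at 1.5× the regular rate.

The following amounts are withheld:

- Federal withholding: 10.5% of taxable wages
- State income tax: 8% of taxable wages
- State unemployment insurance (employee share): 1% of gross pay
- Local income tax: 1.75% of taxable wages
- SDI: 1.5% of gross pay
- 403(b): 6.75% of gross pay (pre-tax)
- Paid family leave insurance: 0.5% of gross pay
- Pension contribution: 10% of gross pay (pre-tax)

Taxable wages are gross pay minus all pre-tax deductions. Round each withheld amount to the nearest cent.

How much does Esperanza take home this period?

Regular pay: 39 × $47.63 = $1,857.57
Overtime pay: 12 × $47.63 × 1.5 = $857.34
Gross pay = $1,857.57 + $857.34 = $2,714.91
403(b): $2,714.91 × 0.0675 = $183.26
Pension contribution: $2,714.91 × 0.1 = $271.49
Pre-tax total = $183.26 + $271.49 = $454.75
Taxable wages = $2,714.91 − $454.75 = $2,260.16
State income tax: $2,260.16 × 0.08 = $180.81
Federal withholding: $2,260.16 × 0.105 = $237.32
Local income tax: $2,260.16 × 0.0175 = $39.55
State unemployment insurance (employee share): $2,714.91 × 0.01 = $27.15
SDI: $2,714.91 × 0.015 = $40.72
Paid family leave insurance: $2,714.91 × 0.005 = $13.57
Total deductions = $183.26 + $271.49 + $180.81 + $237.32 + $39.55 + $27.15 + $40.72 + $13.57 = $993.87
Net pay = $2,714.91 − $993.87 = $1,721.04

$1,721.04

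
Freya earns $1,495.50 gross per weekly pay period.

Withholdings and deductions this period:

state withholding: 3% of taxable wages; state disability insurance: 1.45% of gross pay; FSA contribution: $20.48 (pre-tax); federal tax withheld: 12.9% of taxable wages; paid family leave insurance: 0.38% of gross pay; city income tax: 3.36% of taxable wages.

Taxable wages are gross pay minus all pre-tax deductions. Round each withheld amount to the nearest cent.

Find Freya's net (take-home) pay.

FSA contribution: $20.48
Taxable wages = $1,495.50 − $20.48 = $1,475.02
Federal tax withheld: $1,475.02 × 0.129 = $190.28
State withholding: $1,475.02 × 0.03 = $44.25
City income tax: $1,475.02 × 0.0336 = $49.56
State disability insurance: $1,495.50 × 0.0145 = $21.68
Paid family leave insurance: $1,495.50 × 0.0038 = $5.68
Total deductions = $20.48 + $190.28 + $44.25 + $49.56 + $21.68 + $5.68 = $331.93
Net pay = $1,495.50 − $331.93 = $1,163.57

$1,163.57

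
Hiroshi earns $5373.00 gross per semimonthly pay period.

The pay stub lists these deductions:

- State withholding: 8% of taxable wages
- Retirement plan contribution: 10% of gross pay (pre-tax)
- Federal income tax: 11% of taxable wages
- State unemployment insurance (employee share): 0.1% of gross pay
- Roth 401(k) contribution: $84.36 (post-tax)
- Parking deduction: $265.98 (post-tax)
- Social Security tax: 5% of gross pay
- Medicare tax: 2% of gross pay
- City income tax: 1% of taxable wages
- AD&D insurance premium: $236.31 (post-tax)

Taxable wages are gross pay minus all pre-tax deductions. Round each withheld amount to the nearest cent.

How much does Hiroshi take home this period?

Retirement plan contribution: $5373.00 × 0.1 = $537.30
Taxable wages = $5373.00 − $537.30 = $4835.70
State withholding: $4835.70 × 0.08 = $386.86
Federal income tax: $4835.70 × 0.11 = $531.93
City income tax: $4835.70 × 0.01 = $48.36
Medicare tax: $5373.00 × 0.02 = $107.46
Social Security tax: $5373.00 × 0.05 = $268.65
State unemployment insurance (employee share): $5373.00 × 0.001 = $5.37
AD&D insurance premium: $236.31
Parking deduction: $265.98
Roth 401(k) contribution: $84.36
Total deductions = $537.30 + $386.86 + $531.93 + $48.36 + $107.46 + $268.65 + $5.37 + $236.31 + $265.98 + $84.36 = $2472.58
Net pay = $5373.00 − $2472.58 = $2900.42

$2900.42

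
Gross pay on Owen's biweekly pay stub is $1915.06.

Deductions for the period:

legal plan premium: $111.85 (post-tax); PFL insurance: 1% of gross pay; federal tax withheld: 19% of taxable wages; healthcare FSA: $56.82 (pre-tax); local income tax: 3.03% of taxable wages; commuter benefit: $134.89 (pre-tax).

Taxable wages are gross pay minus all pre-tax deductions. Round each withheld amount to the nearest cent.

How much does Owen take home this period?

Healthcare FSA: $56.82
Commuter benefit: $134.89
Pre-tax total = $56.82 + $134.89 = $191.71
Taxable wages = $1915.06 − $191.71 = $1723.35
Federal tax withheld: $1723.35 × 0.19 = $327.44
Local income tax: $1723.35 × 0.0303 = $52.22
PFL insurance: $1915.06 × 0.01 = $19.15
Legal plan premium: $111.85
Total deductions = $56.82 + $134.89 + $327.44 + $52.22 + $19.15 + $111.85 = $702.37
Net pay = $1915.06 − $702.37 = $1212.69

$1212.69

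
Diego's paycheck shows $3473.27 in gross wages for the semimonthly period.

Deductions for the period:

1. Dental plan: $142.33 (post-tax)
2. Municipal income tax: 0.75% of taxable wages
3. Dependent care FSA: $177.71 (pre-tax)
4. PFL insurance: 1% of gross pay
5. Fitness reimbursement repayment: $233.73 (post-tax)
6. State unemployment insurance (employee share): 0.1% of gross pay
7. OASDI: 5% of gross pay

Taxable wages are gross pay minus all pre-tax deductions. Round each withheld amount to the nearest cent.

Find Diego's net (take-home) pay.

$2682.92

Dependent care FSA: $177.71
Taxable wages = $3473.27 − $177.71 = $3295.56
Municipal income tax: $3295.56 × 0.0075 = $24.72
PFL insurance: $3473.27 × 0.01 = $34.73
OASDI: $3473.27 × 0.05 = $173.66
State unemployment insurance (employee share): $3473.27 × 0.001 = $3.47
Dental plan: $142.33
Fitness reimbursement repayment: $233.73
Total deductions = $177.71 + $24.72 + $34.73 + $173.66 + $3.47 + $142.33 + $233.73 = $790.35
Net pay = $3473.27 − $790.35 = $2682.92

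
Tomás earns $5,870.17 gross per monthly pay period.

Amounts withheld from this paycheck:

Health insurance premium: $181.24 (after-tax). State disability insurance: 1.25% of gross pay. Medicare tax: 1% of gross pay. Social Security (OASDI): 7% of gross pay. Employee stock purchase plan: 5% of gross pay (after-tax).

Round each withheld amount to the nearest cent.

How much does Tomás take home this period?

State disability insurance: $5,870.17 × 0.0125 = $73.38
Medicare tax: $5,870.17 × 0.01 = $58.70
Social Security (OASDI): $5,870.17 × 0.07 = $410.91
Employee stock purchase plan: $5,870.17 × 0.05 = $293.51
Health insurance premium: $181.24
Total deductions = $73.38 + $58.70 + $410.91 + $293.51 + $181.24 = $1,017.74
Net pay = $5,870.17 − $1,017.74 = $4,852.43

$4,852.43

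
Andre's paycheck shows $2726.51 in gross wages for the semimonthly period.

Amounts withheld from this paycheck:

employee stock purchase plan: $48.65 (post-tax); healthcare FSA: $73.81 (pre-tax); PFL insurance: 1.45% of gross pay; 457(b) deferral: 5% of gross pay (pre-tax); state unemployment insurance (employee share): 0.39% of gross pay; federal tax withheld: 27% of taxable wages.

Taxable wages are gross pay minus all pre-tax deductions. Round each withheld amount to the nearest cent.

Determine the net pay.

$1738.14

457(b) deferral: $2726.51 × 0.05 = $136.33
Healthcare FSA: $73.81
Pre-tax total = $136.33 + $73.81 = $210.14
Taxable wages = $2726.51 − $210.14 = $2516.37
Federal tax withheld: $2516.37 × 0.27 = $679.42
State unemployment insurance (employee share): $2726.51 × 0.0039 = $10.63
PFL insurance: $2726.51 × 0.0145 = $39.53
Employee stock purchase plan: $48.65
Total deductions = $136.33 + $73.81 + $679.42 + $10.63 + $39.53 + $48.65 = $988.37
Net pay = $2726.51 − $988.37 = $1738.14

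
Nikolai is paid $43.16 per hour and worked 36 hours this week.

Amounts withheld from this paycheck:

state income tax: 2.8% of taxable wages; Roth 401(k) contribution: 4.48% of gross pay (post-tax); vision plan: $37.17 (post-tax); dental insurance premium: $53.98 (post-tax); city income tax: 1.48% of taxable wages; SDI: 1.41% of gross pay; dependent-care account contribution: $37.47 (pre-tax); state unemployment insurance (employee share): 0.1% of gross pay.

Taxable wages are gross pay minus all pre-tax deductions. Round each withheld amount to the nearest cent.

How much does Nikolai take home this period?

Gross pay: 36 × $43.16 = $1553.76
Dependent-care account contribution: $37.47
Taxable wages = $1553.76 − $37.47 = $1516.29
State income tax: $1516.29 × 0.028 = $42.46
City income tax: $1516.29 × 0.0148 = $22.44
State unemployment insurance (employee share): $1553.76 × 0.001 = $1.55
SDI: $1553.76 × 0.0141 = $21.91
Roth 401(k) contribution: $1553.76 × 0.0448 = $69.61
Vision plan: $37.17
Dental insurance premium: $53.98
Total deductions = $37.47 + $42.46 + $22.44 + $1.55 + $21.91 + $69.61 + $37.17 + $53.98 = $286.59
Net pay = $1553.76 − $286.59 = $1267.17

$1267.17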